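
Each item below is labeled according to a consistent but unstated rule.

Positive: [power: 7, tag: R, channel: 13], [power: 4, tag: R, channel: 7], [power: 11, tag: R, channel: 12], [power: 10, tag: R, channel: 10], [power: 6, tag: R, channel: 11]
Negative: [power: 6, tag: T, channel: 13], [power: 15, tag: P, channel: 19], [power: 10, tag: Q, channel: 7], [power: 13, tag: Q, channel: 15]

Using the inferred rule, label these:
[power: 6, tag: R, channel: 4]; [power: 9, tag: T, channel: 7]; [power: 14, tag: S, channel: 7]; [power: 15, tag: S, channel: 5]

Positive, Negative, Negative, Negative

The pattern is that an item is 'Positive' exactly when: tag is R.
Positive: [power: 6, tag: R, channel: 4], since tag is R. Negative: [power: 9, tag: T, channel: 7], since tag is T. Negative: [power: 14, tag: S, channel: 7], since tag is S. Negative: [power: 15, tag: S, channel: 5], since tag is S.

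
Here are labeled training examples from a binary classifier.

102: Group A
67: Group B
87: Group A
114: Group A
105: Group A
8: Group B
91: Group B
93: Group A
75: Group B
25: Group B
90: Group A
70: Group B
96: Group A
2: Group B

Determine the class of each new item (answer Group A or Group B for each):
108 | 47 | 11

Group A, Group B, Group B

Rule: multiple of 3 AND at least 87. This holds for each 'Group A' example and fails for each 'Group B' one.
108 — 108 = 3·36, 108 ≥ 87, hence Group A. 47 — 47 = 3·15 + 2, 47 < 87, hence Group B. 11 — 11 = 3·3 + 2, 11 < 87, hence Group B.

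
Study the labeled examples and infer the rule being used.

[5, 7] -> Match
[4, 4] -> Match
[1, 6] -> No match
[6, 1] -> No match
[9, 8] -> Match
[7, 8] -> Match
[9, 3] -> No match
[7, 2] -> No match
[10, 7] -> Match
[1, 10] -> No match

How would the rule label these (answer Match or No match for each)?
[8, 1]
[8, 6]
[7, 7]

No match, Match, Match

Rule: min ≥ 4. This holds for each 'Match' example and fails for each 'No match' one.
[8, 1]: min 1, does not fit → No match. [8, 6]: min 6, qualifies → Match. [7, 7]: min 7, qualifies → Match.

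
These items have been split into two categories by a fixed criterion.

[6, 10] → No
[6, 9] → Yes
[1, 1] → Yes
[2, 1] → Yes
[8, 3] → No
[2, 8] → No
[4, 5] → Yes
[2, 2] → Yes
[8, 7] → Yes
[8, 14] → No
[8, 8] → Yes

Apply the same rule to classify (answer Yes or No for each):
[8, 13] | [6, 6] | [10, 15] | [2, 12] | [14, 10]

The common property of the 'Yes' items is: |first − second| ≤ 3. No 'No' item has it.
[8, 13]: |8−13| = 5, does not pass → No.
[6, 6]: |6−6| = 0, passes → Yes.
[10, 15]: |10−15| = 5, does not pass → No.
[2, 12]: |2−12| = 10, does not pass → No.
[14, 10]: |14−10| = 4, does not pass → No.

No, Yes, No, No, No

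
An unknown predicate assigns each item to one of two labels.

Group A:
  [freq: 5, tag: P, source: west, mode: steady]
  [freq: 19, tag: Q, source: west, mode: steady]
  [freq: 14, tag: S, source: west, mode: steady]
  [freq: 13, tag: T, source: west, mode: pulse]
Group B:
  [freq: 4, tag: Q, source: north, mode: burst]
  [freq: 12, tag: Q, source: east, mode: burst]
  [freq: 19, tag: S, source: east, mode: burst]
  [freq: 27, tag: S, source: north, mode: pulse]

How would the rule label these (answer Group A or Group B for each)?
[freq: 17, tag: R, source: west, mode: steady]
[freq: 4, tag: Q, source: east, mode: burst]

Group A, Group B

The common property of the 'Group A' items is: source is west. No 'Group B' item has it.
[freq: 17, tag: R, source: west, mode: steady] — source is west, hence Group A. [freq: 4, tag: Q, source: east, mode: burst] — source is east, hence Group B.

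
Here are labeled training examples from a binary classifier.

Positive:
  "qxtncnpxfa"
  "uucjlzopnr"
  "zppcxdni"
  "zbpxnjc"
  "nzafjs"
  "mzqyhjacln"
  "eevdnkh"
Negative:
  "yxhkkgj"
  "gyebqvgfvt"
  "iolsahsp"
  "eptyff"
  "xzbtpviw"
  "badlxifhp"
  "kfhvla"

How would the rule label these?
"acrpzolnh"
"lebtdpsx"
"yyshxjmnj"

Positive, Negative, Positive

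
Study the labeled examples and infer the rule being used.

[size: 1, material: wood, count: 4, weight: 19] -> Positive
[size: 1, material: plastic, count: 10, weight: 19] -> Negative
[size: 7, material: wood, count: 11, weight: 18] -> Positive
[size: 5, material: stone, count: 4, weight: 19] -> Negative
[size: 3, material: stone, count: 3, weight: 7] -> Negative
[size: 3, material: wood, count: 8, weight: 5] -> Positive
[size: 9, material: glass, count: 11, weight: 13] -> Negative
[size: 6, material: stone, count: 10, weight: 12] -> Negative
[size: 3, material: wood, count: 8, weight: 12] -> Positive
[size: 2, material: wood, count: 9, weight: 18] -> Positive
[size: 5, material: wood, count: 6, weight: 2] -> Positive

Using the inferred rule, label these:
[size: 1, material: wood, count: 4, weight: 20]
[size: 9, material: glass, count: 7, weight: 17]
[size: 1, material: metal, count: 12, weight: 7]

One predicate separates the groups cleanly: material is wood.
Positive: [size: 1, material: wood, count: 4, weight: 20], since material is wood. Negative: [size: 9, material: glass, count: 7, weight: 17], since material is glass. Negative: [size: 1, material: metal, count: 12, weight: 7], since material is metal.

Positive, Negative, Negative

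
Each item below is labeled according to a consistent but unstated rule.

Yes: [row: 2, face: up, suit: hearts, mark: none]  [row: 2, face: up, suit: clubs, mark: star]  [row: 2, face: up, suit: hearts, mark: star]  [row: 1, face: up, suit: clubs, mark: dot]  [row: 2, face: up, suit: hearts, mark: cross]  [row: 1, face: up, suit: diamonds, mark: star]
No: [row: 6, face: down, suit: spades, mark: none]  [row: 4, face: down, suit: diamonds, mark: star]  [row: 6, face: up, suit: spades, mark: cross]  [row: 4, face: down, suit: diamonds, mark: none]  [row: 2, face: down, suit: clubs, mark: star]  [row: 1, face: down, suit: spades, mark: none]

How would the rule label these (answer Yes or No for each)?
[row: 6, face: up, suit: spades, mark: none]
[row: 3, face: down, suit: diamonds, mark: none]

No, No

The common property of the 'Yes' items is: face is up AND row ≤ 2. No 'No' item has it.
No: [row: 6, face: up, suit: spades, mark: none], since face is up, row = 6. No: [row: 3, face: down, suit: diamonds, mark: none], since face is down, row = 3.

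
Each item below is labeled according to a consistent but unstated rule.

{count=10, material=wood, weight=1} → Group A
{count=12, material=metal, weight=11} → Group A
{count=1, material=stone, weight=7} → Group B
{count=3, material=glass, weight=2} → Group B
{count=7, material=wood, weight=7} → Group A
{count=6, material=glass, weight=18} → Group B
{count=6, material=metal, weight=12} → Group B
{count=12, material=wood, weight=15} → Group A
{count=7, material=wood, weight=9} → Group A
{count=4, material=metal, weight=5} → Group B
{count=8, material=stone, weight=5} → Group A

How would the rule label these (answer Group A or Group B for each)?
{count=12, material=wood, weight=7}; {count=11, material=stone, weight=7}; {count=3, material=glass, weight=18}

The pattern is that an item is 'Group A' exactly when: count ≥ 7.
{count=12, material=wood, weight=7}: Group A (count = 12).
{count=11, material=stone, weight=7}: Group A (count = 11).
{count=3, material=glass, weight=18}: Group B (count = 3).

Group A, Group A, Group B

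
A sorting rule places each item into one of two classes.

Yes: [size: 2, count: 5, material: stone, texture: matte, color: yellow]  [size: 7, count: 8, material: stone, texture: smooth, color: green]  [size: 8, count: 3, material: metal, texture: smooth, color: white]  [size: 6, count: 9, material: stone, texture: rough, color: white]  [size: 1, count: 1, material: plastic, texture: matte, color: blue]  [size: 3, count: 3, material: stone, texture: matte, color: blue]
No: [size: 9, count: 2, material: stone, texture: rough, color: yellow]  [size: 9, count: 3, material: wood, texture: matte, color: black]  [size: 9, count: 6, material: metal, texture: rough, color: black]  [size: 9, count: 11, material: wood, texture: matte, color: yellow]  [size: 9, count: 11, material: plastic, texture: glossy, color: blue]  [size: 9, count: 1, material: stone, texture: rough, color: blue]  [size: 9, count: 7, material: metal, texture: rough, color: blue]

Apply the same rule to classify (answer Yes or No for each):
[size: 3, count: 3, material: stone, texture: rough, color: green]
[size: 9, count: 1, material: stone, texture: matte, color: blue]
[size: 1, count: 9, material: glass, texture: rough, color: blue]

The classifier is using: size ≤ 8.
[size: 3, count: 3, material: stone, texture: rough, color: green] — size = 3, hence Yes.
[size: 9, count: 1, material: stone, texture: matte, color: blue] — size = 9, hence No.
[size: 1, count: 9, material: glass, texture: rough, color: blue] — size = 1, hence Yes.

Yes, No, Yes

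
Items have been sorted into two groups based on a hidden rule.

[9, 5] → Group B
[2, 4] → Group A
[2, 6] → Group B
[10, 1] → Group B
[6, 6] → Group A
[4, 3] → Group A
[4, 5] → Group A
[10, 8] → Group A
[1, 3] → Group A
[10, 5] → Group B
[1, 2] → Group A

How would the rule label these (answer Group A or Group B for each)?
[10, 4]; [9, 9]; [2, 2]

Group B, Group A, Group A

The common property of the 'Group A' items is: |first − second| ≤ 2. No 'Group B' item has it.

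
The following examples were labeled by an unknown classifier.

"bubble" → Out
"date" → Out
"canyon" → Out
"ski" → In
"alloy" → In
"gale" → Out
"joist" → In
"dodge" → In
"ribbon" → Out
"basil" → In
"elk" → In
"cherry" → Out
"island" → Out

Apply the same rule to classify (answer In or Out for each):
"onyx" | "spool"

Out, In

Rule: odd length. This holds for each 'In' example and fails for each 'Out' one.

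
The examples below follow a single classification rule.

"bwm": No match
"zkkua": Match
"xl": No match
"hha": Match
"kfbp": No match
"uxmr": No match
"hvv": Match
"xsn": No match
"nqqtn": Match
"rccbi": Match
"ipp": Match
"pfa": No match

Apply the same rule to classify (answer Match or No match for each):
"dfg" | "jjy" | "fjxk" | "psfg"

All 'Match' examples share one property — has a double letter — and every 'No match' example lacks it.

No match, Match, No match, No match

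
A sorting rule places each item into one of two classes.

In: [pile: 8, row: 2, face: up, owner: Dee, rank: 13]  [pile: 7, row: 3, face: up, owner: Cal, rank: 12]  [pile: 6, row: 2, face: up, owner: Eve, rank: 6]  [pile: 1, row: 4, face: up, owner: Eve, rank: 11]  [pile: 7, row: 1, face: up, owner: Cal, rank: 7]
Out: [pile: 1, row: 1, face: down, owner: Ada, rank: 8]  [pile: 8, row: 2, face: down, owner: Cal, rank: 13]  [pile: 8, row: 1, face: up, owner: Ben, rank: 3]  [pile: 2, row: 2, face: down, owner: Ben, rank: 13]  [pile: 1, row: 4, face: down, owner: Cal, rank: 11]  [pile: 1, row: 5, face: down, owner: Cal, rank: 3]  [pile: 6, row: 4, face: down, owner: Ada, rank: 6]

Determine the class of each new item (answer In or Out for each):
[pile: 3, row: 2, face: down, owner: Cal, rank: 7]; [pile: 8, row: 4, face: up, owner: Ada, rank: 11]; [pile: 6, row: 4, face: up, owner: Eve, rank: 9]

Out, In, In

A rule that fits every label: face is up AND rank ≥ 6 — true of each 'In' example, false of each 'Out' one.
[pile: 3, row: 2, face: down, owner: Cal, rank: 7] → face is down, rank = 7 → Out. [pile: 8, row: 4, face: up, owner: Ada, rank: 11] → face is up, rank = 11 → In. [pile: 6, row: 4, face: up, owner: Eve, rank: 9] → face is up, rank = 9 → In.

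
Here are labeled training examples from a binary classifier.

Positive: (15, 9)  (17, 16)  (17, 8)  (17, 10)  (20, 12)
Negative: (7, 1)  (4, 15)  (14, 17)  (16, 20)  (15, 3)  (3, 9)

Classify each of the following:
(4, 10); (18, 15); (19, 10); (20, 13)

Negative, Positive, Positive, Positive

One predicate separates the groups cleanly: first > second AND sum ≥ 19.
(4, 10): 4 < 10, 4+10 = 14 — does not satisfy this, so Negative. (18, 15): 18 > 15, 18+15 = 33 — matches, so Positive. (19, 10): 19 > 10, 19+10 = 29 — matches, so Positive. (20, 13): 20 > 13, 20+13 = 33 — matches, so Positive.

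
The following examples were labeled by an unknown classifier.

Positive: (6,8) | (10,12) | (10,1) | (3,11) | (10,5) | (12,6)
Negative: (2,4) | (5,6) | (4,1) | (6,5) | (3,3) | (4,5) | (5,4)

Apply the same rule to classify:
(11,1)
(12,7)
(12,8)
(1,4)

One predicate separates the groups cleanly: max ≥ 8.
Positive: (11,1), since max 11. Positive: (12,7), since max 12. Positive: (12,8), since max 12. Negative: (1,4), since max 4.

Positive, Positive, Positive, Negative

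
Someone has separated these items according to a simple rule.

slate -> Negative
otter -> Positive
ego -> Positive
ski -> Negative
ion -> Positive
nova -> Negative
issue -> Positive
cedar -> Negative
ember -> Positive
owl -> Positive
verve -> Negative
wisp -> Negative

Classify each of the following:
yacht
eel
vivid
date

Negative, Positive, Negative, Negative

All 'Positive' examples share one property — starts with a vowel — and every 'Negative' example lacks it.
yacht: starts with 'y' — does not pass, so Negative.
eel: starts with 'e' — fits, so Positive.
vivid: starts with 'v' — does not pass, so Negative.
date: starts with 'd' — does not pass, so Negative.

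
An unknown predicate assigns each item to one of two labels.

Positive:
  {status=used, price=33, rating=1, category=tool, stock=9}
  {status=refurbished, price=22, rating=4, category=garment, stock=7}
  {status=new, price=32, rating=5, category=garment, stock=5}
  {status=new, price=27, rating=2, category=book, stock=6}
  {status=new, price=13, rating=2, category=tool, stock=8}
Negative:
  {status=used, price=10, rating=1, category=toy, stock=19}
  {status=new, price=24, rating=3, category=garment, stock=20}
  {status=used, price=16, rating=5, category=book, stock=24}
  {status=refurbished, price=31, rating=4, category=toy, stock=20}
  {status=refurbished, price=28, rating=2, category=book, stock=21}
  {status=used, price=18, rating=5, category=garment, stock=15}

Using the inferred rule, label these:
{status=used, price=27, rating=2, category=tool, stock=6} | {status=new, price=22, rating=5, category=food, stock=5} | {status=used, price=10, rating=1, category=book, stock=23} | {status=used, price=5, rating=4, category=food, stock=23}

Rule: stock ≤ 9. This holds for each 'Positive' example and fails for each 'Negative' one.
{status=used, price=27, rating=2, category=tool, stock=6}: stock = 6, passes → Positive.
{status=new, price=22, rating=5, category=food, stock=5}: stock = 5, passes → Positive.
{status=used, price=10, rating=1, category=book, stock=23}: stock = 23, fails the rule → Negative.
{status=used, price=5, rating=4, category=food, stock=23}: stock = 23, fails the rule → Negative.

Positive, Positive, Negative, Negative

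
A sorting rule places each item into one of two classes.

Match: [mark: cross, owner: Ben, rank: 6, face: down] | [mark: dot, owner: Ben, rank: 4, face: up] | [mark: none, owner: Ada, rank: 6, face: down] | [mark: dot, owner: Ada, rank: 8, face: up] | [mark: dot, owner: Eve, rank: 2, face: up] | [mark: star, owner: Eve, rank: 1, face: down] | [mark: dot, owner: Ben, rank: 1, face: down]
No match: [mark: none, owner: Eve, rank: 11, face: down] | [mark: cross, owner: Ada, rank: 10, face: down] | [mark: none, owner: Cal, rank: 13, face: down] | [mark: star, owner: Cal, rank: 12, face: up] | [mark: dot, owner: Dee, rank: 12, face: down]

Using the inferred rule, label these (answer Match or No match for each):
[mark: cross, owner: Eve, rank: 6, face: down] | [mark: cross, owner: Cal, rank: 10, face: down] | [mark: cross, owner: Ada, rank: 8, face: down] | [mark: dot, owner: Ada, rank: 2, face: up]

Match, No match, Match, Match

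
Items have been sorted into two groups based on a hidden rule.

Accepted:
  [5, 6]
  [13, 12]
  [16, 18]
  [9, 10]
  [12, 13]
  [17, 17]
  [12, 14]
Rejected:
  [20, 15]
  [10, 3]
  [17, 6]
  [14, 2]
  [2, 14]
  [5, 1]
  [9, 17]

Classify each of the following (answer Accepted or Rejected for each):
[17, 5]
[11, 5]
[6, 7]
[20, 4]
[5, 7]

'Accepted' ⟺ |first − second| ≤ 2.
[17, 5]: |17−5| = 12, fails this test → Rejected. [11, 5]: |11−5| = 6, fails this test → Rejected. [6, 7]: |6−7| = 1, checks out → Accepted. [20, 4]: |20−4| = 16, fails this test → Rejected. [5, 7]: |5−7| = 2, checks out → Accepted.

Rejected, Rejected, Accepted, Rejected, Accepted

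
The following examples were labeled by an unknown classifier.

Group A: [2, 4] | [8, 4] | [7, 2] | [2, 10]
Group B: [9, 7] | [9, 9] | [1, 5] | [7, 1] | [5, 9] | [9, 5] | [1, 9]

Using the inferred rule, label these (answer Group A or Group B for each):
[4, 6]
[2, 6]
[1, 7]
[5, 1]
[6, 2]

All 'Group A' examples share one property — second is even — and every 'Group B' example lacks it.
[4, 6] → second 6 → Group A. [2, 6] → second 6 → Group A. [1, 7] → second 7 → Group B. [5, 1] → second 1 → Group B. [6, 2] → second 2 → Group A.

Group A, Group A, Group B, Group B, Group A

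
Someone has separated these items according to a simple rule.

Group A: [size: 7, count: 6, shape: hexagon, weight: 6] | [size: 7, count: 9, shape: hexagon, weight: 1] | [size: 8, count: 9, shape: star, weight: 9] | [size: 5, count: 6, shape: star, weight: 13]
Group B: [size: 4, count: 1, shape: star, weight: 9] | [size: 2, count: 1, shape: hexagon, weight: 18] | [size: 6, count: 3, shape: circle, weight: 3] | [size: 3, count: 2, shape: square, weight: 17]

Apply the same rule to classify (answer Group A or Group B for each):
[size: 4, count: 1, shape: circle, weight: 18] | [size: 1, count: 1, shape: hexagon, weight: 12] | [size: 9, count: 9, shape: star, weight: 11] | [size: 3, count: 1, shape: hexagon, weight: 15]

All 'Group A' examples share one property — count ≥ 6 — and every 'Group B' example lacks it.
[size: 4, count: 1, shape: circle, weight: 18] — count = 1, hence Group B. [size: 1, count: 1, shape: hexagon, weight: 12] — count = 1, hence Group B. [size: 9, count: 9, shape: star, weight: 11] — count = 9, hence Group A. [size: 3, count: 1, shape: hexagon, weight: 15] — count = 1, hence Group B.

Group B, Group B, Group A, Group B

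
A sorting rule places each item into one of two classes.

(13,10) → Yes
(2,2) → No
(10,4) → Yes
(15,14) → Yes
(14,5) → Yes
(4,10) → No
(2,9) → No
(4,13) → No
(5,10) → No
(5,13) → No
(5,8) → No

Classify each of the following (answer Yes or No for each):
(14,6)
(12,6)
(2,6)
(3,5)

All 'Yes' examples share one property — first > second — and every 'No' example lacks it.
(14,6) — 14 > 6, hence Yes. (12,6) — 12 > 6, hence Yes. (2,6) — 2 < 6, hence No. (3,5) — 3 < 5, hence No.

Yes, Yes, No, No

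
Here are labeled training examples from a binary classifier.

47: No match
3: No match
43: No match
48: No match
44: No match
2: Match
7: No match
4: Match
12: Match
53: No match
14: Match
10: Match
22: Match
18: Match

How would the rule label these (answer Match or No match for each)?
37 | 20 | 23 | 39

The distinguishing property — even AND at most 22 — holds for all the 'Match' cases and none of the 'No match' cases.
37: 37 is odd, 37 > 22, doesn't match → No match.
20: 20 is even, 20 ≤ 22, checks out → Match.
23: 23 is odd, 23 > 22, doesn't match → No match.
39: 39 is odd, 39 > 22, doesn't match → No match.

No match, Match, No match, No match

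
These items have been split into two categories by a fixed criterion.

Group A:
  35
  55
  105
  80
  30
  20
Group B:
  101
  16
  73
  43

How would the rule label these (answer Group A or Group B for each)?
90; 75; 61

The classifier is using: multiple of 5.
90 — 90 = 5·18, hence Group A. 75 — 75 = 5·15, hence Group A. 61 — 61 = 5·12 + 1, hence Group B.

Group A, Group A, Group B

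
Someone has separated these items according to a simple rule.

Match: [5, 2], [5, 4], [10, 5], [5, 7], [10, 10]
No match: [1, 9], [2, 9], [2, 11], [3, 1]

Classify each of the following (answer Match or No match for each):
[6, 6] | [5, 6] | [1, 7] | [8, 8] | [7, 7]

Match, Match, No match, Match, Match

The common property of the 'Match' items is: first ≥ 4. No 'No match' item has it.
[6, 6]: first 6 — qualifies, so Match.
[5, 6]: first 5 — qualifies, so Match.
[1, 7]: first 1 — fails this test, so No match.
[8, 8]: first 8 — qualifies, so Match.
[7, 7]: first 7 — qualifies, so Match.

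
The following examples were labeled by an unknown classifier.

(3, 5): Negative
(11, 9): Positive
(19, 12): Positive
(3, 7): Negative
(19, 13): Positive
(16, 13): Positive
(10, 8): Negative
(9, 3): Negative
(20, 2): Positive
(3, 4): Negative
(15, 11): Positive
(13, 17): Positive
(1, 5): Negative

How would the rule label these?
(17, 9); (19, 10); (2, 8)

Every 'Positive' example satisfies: sum ≥ 20. None of the 'Negative' examples do.
(17, 9): 17+9 = 26 — passes, so Positive. (19, 10): 19+10 = 29 — passes, so Positive. (2, 8): 2+8 = 10 — doesn't qualify, so Negative.

Positive, Positive, Negative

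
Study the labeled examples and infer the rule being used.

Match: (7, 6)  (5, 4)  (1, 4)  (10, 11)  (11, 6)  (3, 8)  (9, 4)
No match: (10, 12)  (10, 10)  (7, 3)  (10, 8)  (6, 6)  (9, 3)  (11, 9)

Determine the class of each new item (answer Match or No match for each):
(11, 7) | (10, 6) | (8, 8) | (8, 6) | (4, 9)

The common property of the 'Match' items is: sum is odd. No 'No match' item has it.
(11, 7) — 11+7 = 18, hence No match.
(10, 6) — 10+6 = 16, hence No match.
(8, 8) — 8+8 = 16, hence No match.
(8, 6) — 8+6 = 14, hence No match.
(4, 9) — 4+9 = 13, hence Match.

No match, No match, No match, No match, Match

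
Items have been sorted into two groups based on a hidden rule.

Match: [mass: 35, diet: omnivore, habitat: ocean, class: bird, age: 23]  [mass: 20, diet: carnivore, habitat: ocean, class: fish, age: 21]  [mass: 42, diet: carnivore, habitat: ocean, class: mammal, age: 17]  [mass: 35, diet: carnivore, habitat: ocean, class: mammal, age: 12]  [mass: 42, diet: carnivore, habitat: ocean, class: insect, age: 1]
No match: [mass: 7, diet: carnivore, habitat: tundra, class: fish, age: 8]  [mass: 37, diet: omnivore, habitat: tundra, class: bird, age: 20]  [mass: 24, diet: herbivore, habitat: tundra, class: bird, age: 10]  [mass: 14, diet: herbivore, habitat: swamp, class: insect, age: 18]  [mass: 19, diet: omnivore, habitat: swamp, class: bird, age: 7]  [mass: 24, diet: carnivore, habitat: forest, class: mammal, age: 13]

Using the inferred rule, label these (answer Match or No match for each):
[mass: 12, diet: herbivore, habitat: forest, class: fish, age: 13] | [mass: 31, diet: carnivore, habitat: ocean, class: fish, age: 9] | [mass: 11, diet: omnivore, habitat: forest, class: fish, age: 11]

No match, Match, No match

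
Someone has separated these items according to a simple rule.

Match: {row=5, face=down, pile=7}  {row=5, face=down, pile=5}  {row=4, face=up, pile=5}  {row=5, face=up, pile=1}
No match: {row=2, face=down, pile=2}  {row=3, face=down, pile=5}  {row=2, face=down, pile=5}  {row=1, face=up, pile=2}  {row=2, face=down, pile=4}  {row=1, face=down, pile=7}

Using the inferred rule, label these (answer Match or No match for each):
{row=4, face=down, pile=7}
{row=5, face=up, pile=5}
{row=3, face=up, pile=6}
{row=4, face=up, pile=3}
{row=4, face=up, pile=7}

Match, Match, No match, Match, Match

Rule: row ≥ 4. This holds for each 'Match' example and fails for each 'No match' one.
{row=4, face=down, pile=7}: row = 4 — satisfies this, so Match.
{row=5, face=up, pile=5}: row = 5 — satisfies this, so Match.
{row=3, face=up, pile=6}: row = 3 — does not satisfy this, so No match.
{row=4, face=up, pile=3}: row = 4 — satisfies this, so Match.
{row=4, face=up, pile=7}: row = 4 — satisfies this, so Match.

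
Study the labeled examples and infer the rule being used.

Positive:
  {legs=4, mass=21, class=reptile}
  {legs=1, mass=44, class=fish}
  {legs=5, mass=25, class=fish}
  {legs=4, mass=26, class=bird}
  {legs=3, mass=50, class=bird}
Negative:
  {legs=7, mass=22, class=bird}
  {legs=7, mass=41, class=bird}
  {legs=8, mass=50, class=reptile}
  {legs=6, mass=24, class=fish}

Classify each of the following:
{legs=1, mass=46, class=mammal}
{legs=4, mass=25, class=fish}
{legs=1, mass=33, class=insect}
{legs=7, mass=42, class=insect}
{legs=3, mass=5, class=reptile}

Positive, Positive, Positive, Negative, Positive

The classifier is using: legs ≤ 5.
{legs=1, mass=46, class=mammal}: legs = 1 — satisfies this, so Positive. {legs=4, mass=25, class=fish}: legs = 4 — satisfies this, so Positive. {legs=1, mass=33, class=insect}: legs = 1 — satisfies this, so Positive. {legs=7, mass=42, class=insect}: legs = 7 — fails the rule, so Negative. {legs=3, mass=5, class=reptile}: legs = 3 — satisfies this, so Positive.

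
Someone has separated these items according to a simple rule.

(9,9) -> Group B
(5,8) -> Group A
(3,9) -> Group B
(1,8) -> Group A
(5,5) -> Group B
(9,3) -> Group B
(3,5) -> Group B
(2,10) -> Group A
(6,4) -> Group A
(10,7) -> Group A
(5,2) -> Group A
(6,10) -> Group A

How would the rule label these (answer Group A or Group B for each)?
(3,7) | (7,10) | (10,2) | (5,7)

Group B, Group A, Group A, Group B

The classifier is using: product is even.
(3,7) → 3·7 = 21 → Group B. (7,10) → 7·10 = 70 → Group A. (10,2) → 10·2 = 20 → Group A. (5,7) → 5·7 = 35 → Group B.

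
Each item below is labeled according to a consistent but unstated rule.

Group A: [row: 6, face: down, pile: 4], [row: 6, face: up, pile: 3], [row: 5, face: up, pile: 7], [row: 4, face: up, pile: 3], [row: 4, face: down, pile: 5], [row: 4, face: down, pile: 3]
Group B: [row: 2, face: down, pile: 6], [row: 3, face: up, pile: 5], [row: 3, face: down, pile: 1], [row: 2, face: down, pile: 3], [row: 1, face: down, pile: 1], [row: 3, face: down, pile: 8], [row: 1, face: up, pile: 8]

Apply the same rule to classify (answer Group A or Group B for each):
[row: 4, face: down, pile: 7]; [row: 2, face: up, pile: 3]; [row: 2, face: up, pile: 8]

Group A, Group B, Group B

All 'Group A' examples share one property — row ≥ 4 — and every 'Group B' example lacks it.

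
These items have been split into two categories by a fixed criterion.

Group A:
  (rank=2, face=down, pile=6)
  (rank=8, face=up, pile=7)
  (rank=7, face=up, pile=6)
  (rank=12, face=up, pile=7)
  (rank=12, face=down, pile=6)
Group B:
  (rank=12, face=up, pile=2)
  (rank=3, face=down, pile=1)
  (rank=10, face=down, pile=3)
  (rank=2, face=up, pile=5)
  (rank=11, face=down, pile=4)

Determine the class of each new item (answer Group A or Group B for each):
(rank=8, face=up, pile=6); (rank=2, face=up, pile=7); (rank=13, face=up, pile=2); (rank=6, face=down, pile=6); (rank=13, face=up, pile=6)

The distinguishing property — pile ≥ 6 — holds for all the 'Group A' cases and none of the 'Group B' cases.
(rank=8, face=up, pile=6): pile = 6, has this property → Group A. (rank=2, face=up, pile=7): pile = 7, has this property → Group A. (rank=13, face=up, pile=2): pile = 2, does not satisfy this → Group B. (rank=6, face=down, pile=6): pile = 6, has this property → Group A. (rank=13, face=up, pile=6): pile = 6, has this property → Group A.

Group A, Group A, Group B, Group A, Group A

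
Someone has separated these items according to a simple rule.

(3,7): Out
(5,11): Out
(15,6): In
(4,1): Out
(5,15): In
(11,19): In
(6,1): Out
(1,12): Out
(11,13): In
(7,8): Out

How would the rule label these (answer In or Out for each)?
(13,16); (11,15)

The rule appears to be: sum ≥ 20.

In, In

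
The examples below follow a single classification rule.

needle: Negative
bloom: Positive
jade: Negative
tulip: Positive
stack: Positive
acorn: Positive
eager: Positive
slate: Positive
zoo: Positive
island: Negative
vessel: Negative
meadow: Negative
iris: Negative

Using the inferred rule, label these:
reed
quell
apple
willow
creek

Negative, Positive, Positive, Negative, Positive

The simplest hypothesis consistent with all the labels is: odd length.
reed — length 4, hence Negative.
quell — length 5, hence Positive.
apple — length 5, hence Positive.
willow — length 6, hence Negative.
creek — length 5, hence Positive.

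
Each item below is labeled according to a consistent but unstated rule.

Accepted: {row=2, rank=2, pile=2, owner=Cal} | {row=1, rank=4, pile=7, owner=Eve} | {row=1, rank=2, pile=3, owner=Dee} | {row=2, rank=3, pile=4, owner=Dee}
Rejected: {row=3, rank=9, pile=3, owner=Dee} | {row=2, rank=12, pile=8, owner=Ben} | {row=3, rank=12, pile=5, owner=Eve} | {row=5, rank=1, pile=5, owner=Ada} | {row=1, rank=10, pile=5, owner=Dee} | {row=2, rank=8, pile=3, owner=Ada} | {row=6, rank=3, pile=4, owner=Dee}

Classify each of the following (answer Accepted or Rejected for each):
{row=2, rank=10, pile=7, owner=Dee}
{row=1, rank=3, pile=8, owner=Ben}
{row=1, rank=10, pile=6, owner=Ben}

Rejected, Accepted, Rejected

The rule appears to be: rank ≤ 4 AND row ≤ 2.
{row=2, rank=10, pile=7, owner=Dee}: rank = 10, row = 2, doesn't qualify → Rejected.
{row=1, rank=3, pile=8, owner=Ben}: rank = 3, row = 1, fits → Accepted.
{row=1, rank=10, pile=6, owner=Ben}: rank = 10, row = 1, doesn't qualify → Rejected.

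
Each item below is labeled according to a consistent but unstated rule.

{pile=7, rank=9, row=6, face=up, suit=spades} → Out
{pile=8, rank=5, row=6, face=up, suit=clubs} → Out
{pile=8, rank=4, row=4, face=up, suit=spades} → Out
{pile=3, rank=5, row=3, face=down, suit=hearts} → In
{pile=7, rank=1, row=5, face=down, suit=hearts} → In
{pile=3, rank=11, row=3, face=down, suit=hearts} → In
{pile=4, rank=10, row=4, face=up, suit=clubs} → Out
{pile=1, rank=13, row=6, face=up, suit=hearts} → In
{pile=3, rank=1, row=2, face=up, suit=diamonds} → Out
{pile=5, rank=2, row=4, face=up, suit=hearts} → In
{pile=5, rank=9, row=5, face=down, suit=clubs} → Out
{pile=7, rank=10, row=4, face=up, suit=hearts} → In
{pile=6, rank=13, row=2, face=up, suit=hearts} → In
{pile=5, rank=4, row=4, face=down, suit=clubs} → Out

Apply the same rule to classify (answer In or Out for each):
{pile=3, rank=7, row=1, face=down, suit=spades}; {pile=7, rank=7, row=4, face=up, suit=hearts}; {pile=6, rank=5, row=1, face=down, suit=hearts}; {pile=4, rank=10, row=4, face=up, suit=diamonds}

Out, In, In, Out

All 'In' examples share one property — suit is hearts — and every 'Out' example lacks it.
{pile=3, rank=7, row=1, face=down, suit=spades}: Out (suit is spades).
{pile=7, rank=7, row=4, face=up, suit=hearts}: In (suit is hearts).
{pile=6, rank=5, row=1, face=down, suit=hearts}: In (suit is hearts).
{pile=4, rank=10, row=4, face=up, suit=diamonds}: Out (suit is diamonds).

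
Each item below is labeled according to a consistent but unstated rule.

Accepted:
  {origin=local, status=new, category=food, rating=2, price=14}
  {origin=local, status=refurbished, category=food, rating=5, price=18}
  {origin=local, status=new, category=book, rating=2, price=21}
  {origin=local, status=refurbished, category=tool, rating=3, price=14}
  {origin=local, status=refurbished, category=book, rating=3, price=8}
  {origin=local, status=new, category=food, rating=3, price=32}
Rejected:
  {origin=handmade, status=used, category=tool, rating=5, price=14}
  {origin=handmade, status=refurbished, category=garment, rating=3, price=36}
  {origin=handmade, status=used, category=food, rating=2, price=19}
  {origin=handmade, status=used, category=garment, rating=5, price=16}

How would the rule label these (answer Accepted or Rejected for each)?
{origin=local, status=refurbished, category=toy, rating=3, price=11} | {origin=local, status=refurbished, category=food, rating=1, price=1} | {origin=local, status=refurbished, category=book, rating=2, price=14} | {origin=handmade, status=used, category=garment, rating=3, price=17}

Accepted, Accepted, Accepted, Rejected

The classifier is using: origin is local.
{origin=local, status=refurbished, category=toy, rating=3, price=11}: origin is local, checks out → Accepted. {origin=local, status=refurbished, category=food, rating=1, price=1}: origin is local, checks out → Accepted. {origin=local, status=refurbished, category=book, rating=2, price=14}: origin is local, checks out → Accepted. {origin=handmade, status=used, category=garment, rating=3, price=17}: origin is handmade, doesn't match → Rejected.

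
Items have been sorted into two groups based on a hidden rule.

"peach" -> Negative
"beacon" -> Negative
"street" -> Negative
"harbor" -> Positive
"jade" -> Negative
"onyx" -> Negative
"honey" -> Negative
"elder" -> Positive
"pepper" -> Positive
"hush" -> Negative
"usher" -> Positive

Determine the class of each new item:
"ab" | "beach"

One predicate separates the groups cleanly: ends with 'r'.
"ab": ends with 'b' — does not pass, so Negative. "beach": ends with 'h' — does not pass, so Negative.

Negative, Negative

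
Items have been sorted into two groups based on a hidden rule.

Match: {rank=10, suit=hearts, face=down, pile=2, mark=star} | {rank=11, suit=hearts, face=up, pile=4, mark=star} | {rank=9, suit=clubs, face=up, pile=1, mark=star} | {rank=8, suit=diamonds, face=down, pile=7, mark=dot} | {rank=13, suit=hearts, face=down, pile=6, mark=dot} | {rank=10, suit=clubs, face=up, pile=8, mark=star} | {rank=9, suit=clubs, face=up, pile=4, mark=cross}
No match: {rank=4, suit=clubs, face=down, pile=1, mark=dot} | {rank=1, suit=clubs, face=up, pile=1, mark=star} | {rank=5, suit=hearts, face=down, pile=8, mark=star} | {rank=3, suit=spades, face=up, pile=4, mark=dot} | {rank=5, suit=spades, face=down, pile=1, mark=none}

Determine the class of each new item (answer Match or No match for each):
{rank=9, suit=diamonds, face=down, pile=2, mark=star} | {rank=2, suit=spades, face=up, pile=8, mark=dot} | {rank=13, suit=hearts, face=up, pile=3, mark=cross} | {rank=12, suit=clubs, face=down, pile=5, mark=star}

One predicate separates the groups cleanly: rank ≥ 8.
{rank=9, suit=diamonds, face=down, pile=2, mark=star} — rank = 9, hence Match. {rank=2, suit=spades, face=up, pile=8, mark=dot} — rank = 2, hence No match. {rank=13, suit=hearts, face=up, pile=3, mark=cross} — rank = 13, hence Match. {rank=12, suit=clubs, face=down, pile=5, mark=star} — rank = 12, hence Match.

Match, No match, Match, Match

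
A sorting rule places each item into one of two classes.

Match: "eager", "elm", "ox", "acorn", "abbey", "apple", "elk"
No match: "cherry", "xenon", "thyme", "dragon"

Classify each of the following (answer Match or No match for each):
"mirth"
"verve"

The classifier is using: starts with a vowel.
"mirth" → starts with 'm' → No match.
"verve" → starts with 'v' → No match.

No match, No match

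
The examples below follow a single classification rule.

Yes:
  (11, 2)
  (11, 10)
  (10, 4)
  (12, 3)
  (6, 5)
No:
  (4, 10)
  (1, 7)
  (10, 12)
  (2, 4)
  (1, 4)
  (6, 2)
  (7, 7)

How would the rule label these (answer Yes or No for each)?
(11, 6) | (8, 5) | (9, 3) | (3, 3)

Yes, Yes, Yes, No

The distinguishing property — first > second AND sum ≥ 11 — holds for all the 'Yes' cases and none of the 'No' cases.
Yes: (11, 6), since 11 > 6, 11+6 = 17.
Yes: (8, 5), since 8 > 5, 8+5 = 13.
Yes: (9, 3), since 9 > 3, 9+3 = 12.
No: (3, 3), since 3 = 3, 3+3 = 6.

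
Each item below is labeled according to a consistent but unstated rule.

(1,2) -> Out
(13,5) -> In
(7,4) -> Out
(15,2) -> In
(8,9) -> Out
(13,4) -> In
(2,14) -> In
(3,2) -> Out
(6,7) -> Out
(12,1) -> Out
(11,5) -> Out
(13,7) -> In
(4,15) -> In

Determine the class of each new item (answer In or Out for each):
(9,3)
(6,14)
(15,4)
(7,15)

'In' ⟺ max ≥ 13.

Out, In, In, In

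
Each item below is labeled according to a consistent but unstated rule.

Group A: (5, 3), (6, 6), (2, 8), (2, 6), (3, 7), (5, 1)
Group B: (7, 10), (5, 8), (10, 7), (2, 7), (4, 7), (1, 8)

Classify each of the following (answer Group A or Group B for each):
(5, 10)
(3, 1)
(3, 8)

Group B, Group A, Group B

Comparing the two groups points to one rule — sum is even.
Group B: (5, 10), since 5+10 = 15.
Group A: (3, 1), since 3+1 = 4.
Group B: (3, 8), since 3+8 = 11.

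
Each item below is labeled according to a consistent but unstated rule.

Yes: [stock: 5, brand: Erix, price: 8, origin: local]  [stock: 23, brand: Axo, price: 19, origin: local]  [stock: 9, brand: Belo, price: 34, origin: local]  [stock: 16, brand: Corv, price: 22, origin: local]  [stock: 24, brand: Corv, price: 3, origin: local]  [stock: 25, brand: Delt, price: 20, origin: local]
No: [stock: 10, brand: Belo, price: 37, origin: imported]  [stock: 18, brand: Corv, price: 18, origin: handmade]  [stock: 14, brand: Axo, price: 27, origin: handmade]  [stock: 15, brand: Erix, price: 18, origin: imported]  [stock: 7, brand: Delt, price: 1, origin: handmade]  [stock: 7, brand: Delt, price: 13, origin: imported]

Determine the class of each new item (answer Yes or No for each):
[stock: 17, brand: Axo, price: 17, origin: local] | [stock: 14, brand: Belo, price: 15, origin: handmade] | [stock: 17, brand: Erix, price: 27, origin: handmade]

Yes, No, No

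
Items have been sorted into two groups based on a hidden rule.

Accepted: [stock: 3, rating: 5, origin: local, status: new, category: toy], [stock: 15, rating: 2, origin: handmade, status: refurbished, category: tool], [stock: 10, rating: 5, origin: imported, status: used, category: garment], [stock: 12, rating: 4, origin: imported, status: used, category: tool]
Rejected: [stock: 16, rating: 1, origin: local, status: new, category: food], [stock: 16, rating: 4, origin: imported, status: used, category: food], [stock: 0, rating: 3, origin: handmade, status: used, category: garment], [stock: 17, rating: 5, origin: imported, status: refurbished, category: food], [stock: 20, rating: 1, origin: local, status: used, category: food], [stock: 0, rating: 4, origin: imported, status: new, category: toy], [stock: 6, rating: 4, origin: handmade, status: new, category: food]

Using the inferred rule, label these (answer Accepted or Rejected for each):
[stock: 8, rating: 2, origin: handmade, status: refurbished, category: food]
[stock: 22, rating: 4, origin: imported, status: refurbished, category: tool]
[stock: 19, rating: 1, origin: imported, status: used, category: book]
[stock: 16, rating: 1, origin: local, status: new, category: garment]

The distinguishing property — category is not food AND stock ≥ 3 — holds for all the 'Accepted' cases and none of the 'Rejected' cases.

Rejected, Accepted, Accepted, Accepted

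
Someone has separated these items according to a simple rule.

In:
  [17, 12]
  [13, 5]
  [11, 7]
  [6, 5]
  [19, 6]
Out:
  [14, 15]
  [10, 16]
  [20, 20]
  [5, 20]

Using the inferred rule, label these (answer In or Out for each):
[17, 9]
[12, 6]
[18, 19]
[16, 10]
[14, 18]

In, In, Out, In, Out

The distinguishing property — first > second — holds for all the 'In' cases and none of the 'Out' cases.
[17, 9]: In (17 > 9).
[12, 6]: In (12 > 6).
[18, 19]: Out (18 < 19).
[16, 10]: In (16 > 10).
[14, 18]: Out (14 < 18).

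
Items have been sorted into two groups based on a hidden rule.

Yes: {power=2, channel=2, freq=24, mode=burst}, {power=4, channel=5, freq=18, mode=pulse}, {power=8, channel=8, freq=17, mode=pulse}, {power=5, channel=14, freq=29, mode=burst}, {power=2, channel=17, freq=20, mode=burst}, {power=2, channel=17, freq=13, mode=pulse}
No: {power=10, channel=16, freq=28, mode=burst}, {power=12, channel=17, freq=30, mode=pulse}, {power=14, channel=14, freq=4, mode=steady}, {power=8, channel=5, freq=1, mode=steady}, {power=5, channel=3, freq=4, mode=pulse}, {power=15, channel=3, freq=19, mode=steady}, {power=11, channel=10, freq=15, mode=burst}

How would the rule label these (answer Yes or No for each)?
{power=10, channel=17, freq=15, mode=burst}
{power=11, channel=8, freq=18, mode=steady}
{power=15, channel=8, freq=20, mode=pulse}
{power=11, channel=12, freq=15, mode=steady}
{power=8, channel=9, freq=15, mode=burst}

No, No, No, No, Yes

The classifier is using: freq ≥ 13 AND power ≤ 8.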